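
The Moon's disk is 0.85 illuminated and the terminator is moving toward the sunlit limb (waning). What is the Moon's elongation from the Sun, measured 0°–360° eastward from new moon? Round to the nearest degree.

Invert f = (1 − cos θ)/2 to get cos θ = 1 − 2(0.85) = -0.700, hence θ₀ = arccos -0.700 = 134.4°.
Waning ⇒ past full, so θ = 360° − 134.4° = 225.6°.

226°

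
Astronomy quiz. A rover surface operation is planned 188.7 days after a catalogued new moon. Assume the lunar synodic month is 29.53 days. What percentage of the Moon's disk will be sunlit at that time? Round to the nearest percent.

89%

188.7 d spans 6 complete synodic months (6 × 29.53 = 177.18 d) plus 11.52 d.
The Moon has covered 11.52/29.53 of its cycle, so θ ≈ 360° × 11.52/29.53 = 140.4°.
With cos θ = (-0.771), the lit fraction is (1 − (-0.771))/2 ≈ 0.885, so 89%.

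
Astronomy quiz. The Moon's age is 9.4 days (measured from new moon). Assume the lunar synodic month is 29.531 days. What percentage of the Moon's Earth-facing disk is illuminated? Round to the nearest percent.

Elongation θ = 360° × 9.4/29.531 ≈ 114.6°.
Illuminated fraction = (1 − cos 114.6°)/2 = (1 − (-0.416))/2 ≈ 0.708, so 71%.

71%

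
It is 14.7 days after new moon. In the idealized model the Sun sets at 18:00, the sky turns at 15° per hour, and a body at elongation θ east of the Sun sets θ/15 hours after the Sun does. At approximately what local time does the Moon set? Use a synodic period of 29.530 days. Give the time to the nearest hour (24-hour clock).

06:00

Phase angle: θ = 360°·(14.7 d)/(29.530 d) = 179.2°.
At 15° of sky rotation per hour, 179.2° corresponds to a 11.95 h lag.
18:00 + 11.95 h ≈ 05:57 → 06:00 to the nearest hour.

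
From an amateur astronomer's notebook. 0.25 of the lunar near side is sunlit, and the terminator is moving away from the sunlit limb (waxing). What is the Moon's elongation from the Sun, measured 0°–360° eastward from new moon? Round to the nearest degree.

cos θ = 1 − 2f = 0.500, giving a principal value of 60.0°.
The Moon is waxing (0°–180°), so θ = 60.0° directly.

60°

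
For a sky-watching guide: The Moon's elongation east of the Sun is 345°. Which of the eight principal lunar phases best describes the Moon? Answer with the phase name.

new moon

345° lies in the new moon sector of the 8-phase cycle.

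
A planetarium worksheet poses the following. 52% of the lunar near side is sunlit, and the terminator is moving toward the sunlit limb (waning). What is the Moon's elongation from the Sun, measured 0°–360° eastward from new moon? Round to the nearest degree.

Invert f = (1 − cos θ)/2 to get cos θ = 1 − 2(0.52) = -0.040, hence θ₀ = arccos -0.040 = 92.3°.
A waning Moon lies in 180°–360°, so θ = 360° − 92.3° = 267.7°.

268°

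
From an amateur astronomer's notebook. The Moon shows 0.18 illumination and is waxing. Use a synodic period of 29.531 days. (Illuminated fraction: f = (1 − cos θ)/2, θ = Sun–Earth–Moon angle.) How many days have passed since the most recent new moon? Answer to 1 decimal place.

4.1 days

cos θ = 1 − 2f = 0.640, giving a principal value of 50.2°.
Waxing ⇒ before full, so θ = 50.2°.
That fraction of the synodic month is 50.2/360 × 29.531 d ≈ 4.12 d.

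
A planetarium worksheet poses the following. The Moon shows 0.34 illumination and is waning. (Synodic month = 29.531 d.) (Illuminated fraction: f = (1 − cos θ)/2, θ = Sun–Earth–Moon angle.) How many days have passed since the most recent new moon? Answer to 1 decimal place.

cos θ = 1 − 2f = 0.320, giving a principal value of 71.3°.
Waning ⇒ past full, so θ = 360° − 71.3° = 288.7°.
At 360°/29.531 d per day, 288.7° corresponds to 23.68 days.

23.7 days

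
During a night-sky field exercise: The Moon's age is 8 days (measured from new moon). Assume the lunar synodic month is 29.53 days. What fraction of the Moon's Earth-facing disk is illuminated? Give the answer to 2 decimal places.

0.57

Phase angle: θ = 360°·(8 d)/(29.53 d) = 97.5°.
Illuminated fraction = (1 − cos 97.5°)/2 = (1 − (-0.131))/2 ≈ 0.566.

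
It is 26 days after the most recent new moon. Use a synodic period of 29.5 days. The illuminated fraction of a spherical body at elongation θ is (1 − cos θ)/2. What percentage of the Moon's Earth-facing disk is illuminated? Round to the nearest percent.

Elongation θ = 360° × 26/29.5 ≈ 317.3°.
With cos θ = 0.735, the lit fraction is (1 − 0.735)/2 ≈ 0.133, so 13%.

13%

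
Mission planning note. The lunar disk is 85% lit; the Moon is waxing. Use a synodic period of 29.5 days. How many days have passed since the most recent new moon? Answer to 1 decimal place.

11.0 days

From f = (1 − cos θ)/2: cos θ = 1 − 2×0.85 = -0.700; arccos → 134.4°.
Waxing ⇒ before full, so θ = 134.4°.
That fraction of the synodic month is 134.4/360 × 29.5 d ≈ 11.02 d.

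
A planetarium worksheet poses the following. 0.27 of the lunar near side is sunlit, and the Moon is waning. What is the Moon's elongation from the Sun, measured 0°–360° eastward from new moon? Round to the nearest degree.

Invert f = (1 − cos θ)/2 to get cos θ = 1 − 2(0.27) = 0.460, hence θ₀ = arccos 0.460 = 62.6°.
A waning Moon lies in 180°–360°, so θ = 360° − 62.6° = 297.4°.

297°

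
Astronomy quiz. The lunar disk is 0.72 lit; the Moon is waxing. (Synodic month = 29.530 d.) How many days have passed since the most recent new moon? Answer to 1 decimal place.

cos θ = 1 − 2f = -0.440, giving a principal value of 116.1°.
Waxing ⇒ before full, so θ = 116.1°.
Age = 29.530 × 116.1°/360° ≈ 9.52 days.

9.5 days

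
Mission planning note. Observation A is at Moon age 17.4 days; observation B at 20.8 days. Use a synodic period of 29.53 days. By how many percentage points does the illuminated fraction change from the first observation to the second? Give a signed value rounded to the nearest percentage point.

-28 pp

First observation: θ = 360°·17.4/29.53 = 212.1°, so f = 0.923.
Second observation: θ = 253.6°, f = 0.641.
Δf = 0.641 − 0.923 = -0.282, i.e. -28 pp.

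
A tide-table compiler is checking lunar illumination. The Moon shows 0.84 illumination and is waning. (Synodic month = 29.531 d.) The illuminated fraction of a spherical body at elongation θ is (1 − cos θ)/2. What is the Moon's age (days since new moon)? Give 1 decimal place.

Invert f = (1 − cos θ)/2 to get cos θ = 1 − 2(0.84) = -0.680, hence θ₀ = arccos -0.680 = 132.8°.
A waning Moon lies in 180°–360°, so θ = 360° − 132.8° = 227.2°.
That fraction of the synodic month is 227.2/360 × 29.531 d ≈ 18.63 d.

18.6 days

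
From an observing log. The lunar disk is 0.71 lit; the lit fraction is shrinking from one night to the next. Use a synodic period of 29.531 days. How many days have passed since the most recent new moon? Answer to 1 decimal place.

20.1 days

From f = (1 − cos θ)/2: cos θ = 1 − 2×0.71 = -0.420; arccos → 114.8°.
Waning ⇒ past full, so θ = 360° − 114.8° = 245.2°.
At 360°/29.531 d per day, 245.2° corresponds to 20.11 days.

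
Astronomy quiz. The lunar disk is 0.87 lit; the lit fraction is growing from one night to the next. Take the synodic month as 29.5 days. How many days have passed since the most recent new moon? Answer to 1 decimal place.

11.3 days

Invert f = (1 − cos θ)/2 to get cos θ = 1 − 2(0.87) = -0.740, hence θ₀ = arccos -0.740 = 137.7°.
Waxing ⇒ before full, so θ = 137.7°.
Age = 29.5 × 137.7°/360° ≈ 11.29 days.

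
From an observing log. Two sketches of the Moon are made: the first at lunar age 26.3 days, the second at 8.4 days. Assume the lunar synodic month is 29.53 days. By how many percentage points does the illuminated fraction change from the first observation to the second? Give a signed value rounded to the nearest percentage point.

+49 percentage points

First observation: θ = 360°·26.3/29.53 = 320.6°, so f = 0.114.
Second observation: θ = 102.4°, f = 0.607.
Δf = 0.607 − 0.114 = +0.494, i.e. +49 pp.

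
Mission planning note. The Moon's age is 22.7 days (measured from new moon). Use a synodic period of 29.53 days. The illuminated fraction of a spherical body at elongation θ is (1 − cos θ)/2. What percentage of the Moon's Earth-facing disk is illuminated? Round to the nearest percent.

44%

Phase angle: θ = 360°·(22.7 d)/(29.53 d) = 276.7°.
With cos θ = 0.117, the lit fraction is (1 − 0.117)/2 ≈ 0.441, so 44%.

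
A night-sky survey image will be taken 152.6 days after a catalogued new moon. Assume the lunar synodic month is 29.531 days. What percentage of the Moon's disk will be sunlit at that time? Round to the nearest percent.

152.6/29.531 = 5.167 lunations, so 5 complete cycles and 4.94 d into the next.
The Moon has covered 4.94/29.531 of its cycle, so θ ≈ 360° × 4.94/29.531 = 60.3°.
cos 60.3° = 0.496, so f = (1 − 0.496)/2 = 0.252, so 25%.

25%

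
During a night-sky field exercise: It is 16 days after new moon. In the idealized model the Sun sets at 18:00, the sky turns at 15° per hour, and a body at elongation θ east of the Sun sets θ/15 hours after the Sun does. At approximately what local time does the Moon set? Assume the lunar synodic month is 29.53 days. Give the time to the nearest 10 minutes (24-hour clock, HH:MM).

07:00

Phase angle: θ = 360°·(16 d)/(29.53 d) = 195.1°.
Delay after the Sun = 195.1° / (15°/h) ≈ 13.00 h.
18:00 + 13.004 h ≈ 07:00 → 07:00 to the nearest ten minutes.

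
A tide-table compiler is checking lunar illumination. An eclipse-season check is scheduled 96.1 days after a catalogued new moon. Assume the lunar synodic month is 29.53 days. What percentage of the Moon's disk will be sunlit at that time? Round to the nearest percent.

51%

Reduce mod P: 96.1 − 3×29.53 = 7.51 d into the current lunation.
Elongation θ = 360° × 7.51/29.53 ≈ 91.6°.
cos 91.6° = (-0.027), so f = (1 − (-0.027))/2 = 0.514, so 51%.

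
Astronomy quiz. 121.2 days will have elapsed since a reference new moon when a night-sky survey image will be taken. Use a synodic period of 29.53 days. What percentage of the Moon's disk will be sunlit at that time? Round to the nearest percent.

Reduce mod P: 121.2 − 4×29.53 = 3.08 d into the current lunation.
The Moon has covered 3.08/29.53 of its cycle, so θ ≈ 360° × 3.08/29.53 = 37.5°.
With cos θ = 0.793, the lit fraction is (1 − 0.793)/2 ≈ 0.104, so 10%.

10%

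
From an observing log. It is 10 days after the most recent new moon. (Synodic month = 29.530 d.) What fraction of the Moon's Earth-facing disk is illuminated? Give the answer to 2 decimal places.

0.76

The Moon has covered 10/29.530 of its cycle, so θ ≈ 360° × 10/29.530 = 121.9°.
With cos θ = (-0.529), the lit fraction is (1 − (-0.529))/2 ≈ 0.764.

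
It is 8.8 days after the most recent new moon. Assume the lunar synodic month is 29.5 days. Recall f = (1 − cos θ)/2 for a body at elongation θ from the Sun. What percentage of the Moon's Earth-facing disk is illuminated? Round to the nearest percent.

Phase angle: θ = 360°·(8.8 d)/(29.5 d) = 107.4°.
Illuminated fraction = (1 − cos 107.4°)/2 = (1 − (-0.299))/2 ≈ 0.649, so 65%.

65%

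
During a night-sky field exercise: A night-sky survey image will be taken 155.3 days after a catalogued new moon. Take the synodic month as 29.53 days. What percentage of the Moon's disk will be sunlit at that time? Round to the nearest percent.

Reduce mod P: 155.3 − 5×29.53 = 7.65 d into the current lunation.
Elongation θ = 360° × 7.65/29.53 ≈ 93.3°.
Illuminated fraction = (1 − cos 93.3°)/2 = (1 − (-0.057))/2 ≈ 0.528, so 53%.

53%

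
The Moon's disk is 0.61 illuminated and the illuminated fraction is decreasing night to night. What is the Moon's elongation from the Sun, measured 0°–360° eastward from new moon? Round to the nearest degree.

cos θ = 1 − 2f = -0.220, giving a principal value of 102.7°.
Since the Moon is past full (waning), take the reflex angle: θ = 360° − 102.7° = 257.3°.

257°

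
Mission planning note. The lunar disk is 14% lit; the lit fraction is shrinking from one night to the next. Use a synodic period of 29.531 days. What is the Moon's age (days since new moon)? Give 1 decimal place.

25.9 days

cos θ = 1 − 2f = 0.720, giving a principal value of 43.9°.
Waning ⇒ past full, so θ = 360° − 43.9° = 316.1°.
Age = 29.531 × 316.1°/360° ≈ 25.93 days.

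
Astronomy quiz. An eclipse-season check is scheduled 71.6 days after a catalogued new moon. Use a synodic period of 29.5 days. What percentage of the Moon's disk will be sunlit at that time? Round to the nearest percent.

71.6/29.5 = 2.427 lunations, so 2 complete cycles and 12.60 d into the next.
Elongation θ = 360° × 12.60/29.5 ≈ 153.8°.
Illuminated fraction = (1 − cos 153.8°)/2 = (1 − (-0.897))/2 ≈ 0.948, so 95%.

95%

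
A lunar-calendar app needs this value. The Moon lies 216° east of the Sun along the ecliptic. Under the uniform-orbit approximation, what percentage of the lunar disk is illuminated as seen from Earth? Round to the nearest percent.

f = (1 − cos 216°)/2 = (1 − (-0.809))/2 ≈ 0.905, i.e. 90%.

90%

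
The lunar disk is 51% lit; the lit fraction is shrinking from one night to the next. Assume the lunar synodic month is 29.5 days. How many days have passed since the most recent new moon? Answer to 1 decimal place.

22.0 days

Invert f = (1 − cos θ)/2 to get cos θ = 1 − 2(0.51) = -0.020, hence θ₀ = arccos -0.020 = 91.1°.
Waning ⇒ past full, so θ = 360° − 91.1° = 268.9°.
That fraction of the synodic month is 268.9/360 × 29.5 d ≈ 22.03 d.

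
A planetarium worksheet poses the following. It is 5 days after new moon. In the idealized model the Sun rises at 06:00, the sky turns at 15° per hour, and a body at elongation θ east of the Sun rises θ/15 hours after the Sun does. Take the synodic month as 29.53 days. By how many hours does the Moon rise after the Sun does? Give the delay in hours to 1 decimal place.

The Moon has covered 5/29.53 of its cycle, so θ ≈ 360° × 5/29.53 = 61.0°.
At 15° of sky rotation per hour, 61.0° corresponds to a 4.06 h lag.
So the Moon rises 4.06 h after the Sun.

4.1 h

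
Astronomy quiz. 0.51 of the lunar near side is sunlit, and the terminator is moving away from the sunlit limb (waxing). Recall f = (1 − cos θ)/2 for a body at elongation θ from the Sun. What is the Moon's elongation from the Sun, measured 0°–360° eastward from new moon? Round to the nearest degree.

91°

cos θ = 1 − 2f = -0.020, giving a principal value of 91.1°.
The Moon is waxing (0°–180°), so θ = 91.1° directly.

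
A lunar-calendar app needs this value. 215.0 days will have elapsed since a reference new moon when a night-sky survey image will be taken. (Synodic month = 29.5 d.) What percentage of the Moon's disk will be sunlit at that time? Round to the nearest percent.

62%

215.0 d spans 7 complete synodic months (7 × 29.5 = 206.50 d) plus 8.50 d.
The Moon has covered 8.50/29.5 of its cycle, so θ ≈ 360° × 8.50/29.5 = 103.7°.
With cos θ = (-0.237), the lit fraction is (1 − (-0.237))/2 ≈ 0.619, so 62%.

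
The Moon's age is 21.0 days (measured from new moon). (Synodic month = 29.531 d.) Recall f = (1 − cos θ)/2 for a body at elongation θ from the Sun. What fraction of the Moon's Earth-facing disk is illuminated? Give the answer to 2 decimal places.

0.62

The Moon has covered 21.0/29.531 of its cycle, so θ ≈ 360° × 21.0/29.531 = 256.0°.
cos 256.0° = (-0.242), so f = (1 − (-0.242))/2 = 0.621.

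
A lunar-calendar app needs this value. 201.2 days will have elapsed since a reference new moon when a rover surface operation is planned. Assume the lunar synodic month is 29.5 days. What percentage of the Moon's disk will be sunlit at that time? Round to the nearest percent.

29%

201.2/29.5 = 6.820 lunations, so 6 complete cycles and 24.20 d into the next.
The Moon has covered 24.20/29.5 of its cycle, so θ ≈ 360° × 24.20/29.5 = 295.3°.
cos 295.3° = 0.428, so f = (1 − 0.428)/2 = 0.286, so 29%.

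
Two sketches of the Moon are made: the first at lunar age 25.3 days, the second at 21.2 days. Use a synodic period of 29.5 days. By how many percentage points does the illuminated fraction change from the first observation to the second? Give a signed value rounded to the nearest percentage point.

First observation: θ = 360°·25.3/29.5 = 308.7°, so f = 0.187.
Second observation: θ = 258.7°, f = 0.598.
Δf = 0.598 − 0.187 = +0.411, i.e. +41 pp.

+41 pp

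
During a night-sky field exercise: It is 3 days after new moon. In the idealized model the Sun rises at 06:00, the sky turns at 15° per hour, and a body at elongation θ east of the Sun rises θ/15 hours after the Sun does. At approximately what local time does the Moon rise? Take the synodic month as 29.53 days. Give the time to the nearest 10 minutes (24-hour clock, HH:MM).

08:30

The Moon has covered 3/29.53 of its cycle, so θ ≈ 360° × 3/29.53 = 36.6°.
At 15° of sky rotation per hour, 36.6° corresponds to a 2.44 h lag.
06:00 + 2.438 h ≈ 08:26 → 08:30 to the nearest ten minutes.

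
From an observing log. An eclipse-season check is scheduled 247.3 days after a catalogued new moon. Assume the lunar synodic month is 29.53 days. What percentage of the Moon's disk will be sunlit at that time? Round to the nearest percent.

247.3/29.53 = 8.375 lunations, so 8 complete cycles and 11.06 d into the next.
Phase angle: θ = 360°·(11.06 d)/(29.53 d) = 134.8°.
cos 134.8° = (-0.705), so f = (1 − (-0.705))/2 = 0.853, so 85%.

85%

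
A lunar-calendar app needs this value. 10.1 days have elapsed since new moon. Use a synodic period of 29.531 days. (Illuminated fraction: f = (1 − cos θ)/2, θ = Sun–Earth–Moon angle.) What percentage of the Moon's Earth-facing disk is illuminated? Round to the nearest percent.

77%

Elongation θ = 360° × 10.1/29.531 ≈ 123.1°.
Illuminated fraction = (1 − cos 123.1°)/2 = (1 − (-0.546))/2 ≈ 0.773, so 77%.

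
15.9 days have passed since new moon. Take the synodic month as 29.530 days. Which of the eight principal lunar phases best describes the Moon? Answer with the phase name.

full moon

θ ≈ 360° × 15.9/29.530 = 194°, which falls in the full moon sector.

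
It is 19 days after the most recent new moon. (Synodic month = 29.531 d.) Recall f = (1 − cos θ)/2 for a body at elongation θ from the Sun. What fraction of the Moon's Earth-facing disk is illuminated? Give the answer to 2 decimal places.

Elongation θ = 360° × 19/29.531 ≈ 231.6°.
With cos θ = (-0.621), the lit fraction is (1 − (-0.621))/2 ≈ 0.810.

0.81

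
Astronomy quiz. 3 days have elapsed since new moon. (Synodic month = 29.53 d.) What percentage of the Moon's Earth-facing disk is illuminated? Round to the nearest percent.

10%

Elongation θ = 360° × 3/29.53 ≈ 36.6°.
With cos θ = 0.803, the lit fraction is (1 − 0.803)/2 ≈ 0.098, so 10%.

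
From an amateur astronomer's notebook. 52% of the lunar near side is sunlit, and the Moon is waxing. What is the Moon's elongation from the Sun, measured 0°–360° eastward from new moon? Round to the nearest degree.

From f = (1 − cos θ)/2: cos θ = 1 − 2×0.52 = -0.040; arccos → 92.3°.
Waxing ⇒ before full, so θ = 92.3°.

92°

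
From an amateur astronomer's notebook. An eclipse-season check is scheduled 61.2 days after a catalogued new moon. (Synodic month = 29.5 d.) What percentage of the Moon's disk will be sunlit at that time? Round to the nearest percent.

Reduce mod P: 61.2 − 2×29.5 = 2.20 d into the current lunation.
Elongation θ = 360° × 2.20/29.5 ≈ 26.8°.
Illuminated fraction = (1 − cos 26.8°)/2 = (1 − 0.892)/2 ≈ 0.054, so 5%.

5%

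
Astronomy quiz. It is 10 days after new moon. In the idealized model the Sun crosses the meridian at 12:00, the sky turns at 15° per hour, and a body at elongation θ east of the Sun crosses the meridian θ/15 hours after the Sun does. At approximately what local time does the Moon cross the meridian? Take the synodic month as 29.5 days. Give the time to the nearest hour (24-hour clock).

20:00

Elongation θ = 360° × 10/29.5 ≈ 122.0°.
The Moon trails the Sun by θ/15 = 122.0/15 ≈ 8.14 hours.
12:00 + 8.14 h ≈ 20:08 → 20:00 to the nearest hour.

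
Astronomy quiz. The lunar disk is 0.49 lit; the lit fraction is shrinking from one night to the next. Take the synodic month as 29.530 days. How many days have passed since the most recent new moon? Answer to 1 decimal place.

22.2 days

cos θ = 1 − 2f = 0.020, giving a principal value of 88.9°.
A waning Moon lies in 180°–360°, so θ = 360° − 88.9° = 271.1°.
Age = 29.530 × 271.1°/360° ≈ 22.24 days.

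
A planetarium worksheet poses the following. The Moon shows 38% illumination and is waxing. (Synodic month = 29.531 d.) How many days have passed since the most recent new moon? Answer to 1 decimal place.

6.2 days

cos θ = 1 − 2f = 0.240, giving a principal value of 76.1°.
Waxing ⇒ before full, so θ = 76.1°.
At 360°/29.531 d per day, 76.1° corresponds to 6.24 days.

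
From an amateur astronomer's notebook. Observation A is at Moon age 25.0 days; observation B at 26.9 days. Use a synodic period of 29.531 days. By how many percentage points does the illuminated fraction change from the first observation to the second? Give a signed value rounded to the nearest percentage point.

θ₁ = 360° × 25.0/29.531 = 304.8°, f₁ = (1 − cos θ₁)/2 = 0.215.
θ₂ = 360° × 26.9/29.531 = 327.9°, f₂ = (1 − cos θ₂)/2 = 0.076.
Change = f₂ − f₁ = -0.139 → -14 percentage points.

-14 percentage points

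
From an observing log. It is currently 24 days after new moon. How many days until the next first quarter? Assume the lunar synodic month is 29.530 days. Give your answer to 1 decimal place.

12.9 days

First quarter is 0.25 of the way through the cycle: age 0.25 × 29.530 = 7.383 d.
Already past this cycle's first quarter; the next is at 7.383 + 29.530 = 36.913 d, so 36.913 − 24 = 12.913 days.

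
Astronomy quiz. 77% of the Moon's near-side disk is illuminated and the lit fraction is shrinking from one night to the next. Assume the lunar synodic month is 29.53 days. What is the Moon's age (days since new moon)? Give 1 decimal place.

19.5 days

cos θ = 1 − 2f = -0.540, giving a principal value of 122.7°.
Since the Moon is past full (waning), take the reflex angle: θ = 360° − 122.7° = 237.3°.
Age = 29.53 × 237.3°/360° ≈ 19.47 days.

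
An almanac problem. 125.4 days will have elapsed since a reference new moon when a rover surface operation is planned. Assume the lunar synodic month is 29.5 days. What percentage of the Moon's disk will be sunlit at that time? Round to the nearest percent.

50%

125.4 d spans 4 complete synodic months (4 × 29.5 = 118.00 d) plus 7.40 d.
Elongation θ = 360° × 7.40/29.5 ≈ 90.3°.
cos 90.3° = (-0.005), so f = (1 − (-0.005))/2 = 0.503, so 50%.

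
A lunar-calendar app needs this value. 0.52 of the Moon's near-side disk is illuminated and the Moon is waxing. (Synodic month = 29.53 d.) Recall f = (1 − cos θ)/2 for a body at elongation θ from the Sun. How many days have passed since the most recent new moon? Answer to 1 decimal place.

Invert f = (1 − cos θ)/2 to get cos θ = 1 − 2(0.52) = -0.040, hence θ₀ = arccos -0.040 = 92.3°.
The Moon is waxing (0°–180°), so θ = 92.3° directly.
That fraction of the synodic month is 92.3/360 × 29.53 d ≈ 7.57 d.

7.6 days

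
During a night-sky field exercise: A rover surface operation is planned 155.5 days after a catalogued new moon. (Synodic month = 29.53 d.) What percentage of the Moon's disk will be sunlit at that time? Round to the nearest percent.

155.5 d spans 5 complete synodic months (5 × 29.53 = 147.65 d) plus 7.85 d.
The Moon has covered 7.85/29.53 of its cycle, so θ ≈ 360° × 7.85/29.53 = 95.7°.
With cos θ = (-0.099), the lit fraction is (1 − (-0.099))/2 ≈ 0.550, so 55%.

55%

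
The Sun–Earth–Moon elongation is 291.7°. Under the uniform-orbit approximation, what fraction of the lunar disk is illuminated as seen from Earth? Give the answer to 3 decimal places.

cos 291.7° = 0.370, so f = (1 − 0.370)/2 = 0.315.

0.315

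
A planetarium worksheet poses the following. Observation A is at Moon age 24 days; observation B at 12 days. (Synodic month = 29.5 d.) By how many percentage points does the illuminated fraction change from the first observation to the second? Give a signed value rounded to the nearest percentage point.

+61 pp

First observation: θ = 360°·24/29.5 = 292.9°, so f = 0.306.
Second observation: θ = 146.4°, f = 0.917.
Δf = 0.917 − 0.306 = +0.611, i.e. +61 pp.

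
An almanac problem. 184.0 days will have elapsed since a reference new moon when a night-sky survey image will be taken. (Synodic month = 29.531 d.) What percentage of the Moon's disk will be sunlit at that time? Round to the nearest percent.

184.0/29.531 = 6.231 lunations, so 6 complete cycles and 6.81 d into the next.
Elongation θ = 360° × 6.81/29.531 ≈ 83.1°.
With cos θ = 0.121, the lit fraction is (1 − 0.121)/2 ≈ 0.440, so 44%.

44%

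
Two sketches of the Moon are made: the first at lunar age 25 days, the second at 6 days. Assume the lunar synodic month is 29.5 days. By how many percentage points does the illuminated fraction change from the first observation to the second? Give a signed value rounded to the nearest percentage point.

+14 percentage points

First observation: θ = 360°·25/29.5 = 305.1°, so f = 0.213.
Second observation: θ = 73.2°, f = 0.356.
Δf = 0.356 − 0.213 = +0.143, i.e. +14 pp.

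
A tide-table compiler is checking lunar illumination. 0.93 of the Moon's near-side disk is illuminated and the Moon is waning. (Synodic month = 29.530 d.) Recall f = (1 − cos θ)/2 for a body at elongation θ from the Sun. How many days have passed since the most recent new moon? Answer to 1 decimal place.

From f = (1 − cos θ)/2: cos θ = 1 − 2×0.93 = -0.860; arccos → 149.3°.
Since the Moon is past full (waning), take the reflex angle: θ = 360° − 149.3° = 210.7°.
Age = 29.530 × 210.7°/360° ≈ 17.28 days.

17.3 days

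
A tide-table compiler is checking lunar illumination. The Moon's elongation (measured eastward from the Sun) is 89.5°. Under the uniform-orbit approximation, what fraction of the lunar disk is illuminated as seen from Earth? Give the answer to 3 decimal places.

0.496

cos 89.5° = 0.009, so f = (1 − 0.009)/2 = 0.496.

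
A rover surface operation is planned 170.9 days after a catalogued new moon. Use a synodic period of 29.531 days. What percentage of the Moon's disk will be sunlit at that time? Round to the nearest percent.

170.9 d spans 5 complete synodic months (5 × 29.531 = 147.66 d) plus 23.25 d.
Phase angle: θ = 360°·(23.25 d)/(29.531 d) = 283.4°.
Illuminated fraction = (1 − cos 283.4°)/2 = (1 − 0.231)/2 ≈ 0.384, so 38%.

38%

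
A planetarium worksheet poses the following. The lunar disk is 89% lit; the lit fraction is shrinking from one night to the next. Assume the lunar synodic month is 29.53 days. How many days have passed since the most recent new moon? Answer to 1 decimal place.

17.9 days

From f = (1 − cos θ)/2: cos θ = 1 − 2×0.89 = -0.780; arccos → 141.3°.
A waning Moon lies in 180°–360°, so θ = 360° − 141.3° = 218.7°.
At 360°/29.53 d per day, 218.7° corresponds to 17.94 days.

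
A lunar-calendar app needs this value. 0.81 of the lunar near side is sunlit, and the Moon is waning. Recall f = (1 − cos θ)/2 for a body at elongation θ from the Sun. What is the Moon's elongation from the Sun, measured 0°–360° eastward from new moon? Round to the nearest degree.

232°

From f = (1 − cos θ)/2: cos θ = 1 − 2×0.81 = -0.620; arccos → 128.3°.
A waning Moon lies in 180°–360°, so θ = 360° − 128.3° = 231.7°.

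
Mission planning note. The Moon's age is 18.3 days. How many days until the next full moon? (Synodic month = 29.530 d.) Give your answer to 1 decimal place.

26.0 days

Full moon occurs at elongation 180°, i.e. at age 29.530 × 180/360 = 14.765 d.
Already past this cycle's full moon; the next is at 14.765 + 29.530 = 44.295 d, so 44.295 − 18.3 = 25.995 days.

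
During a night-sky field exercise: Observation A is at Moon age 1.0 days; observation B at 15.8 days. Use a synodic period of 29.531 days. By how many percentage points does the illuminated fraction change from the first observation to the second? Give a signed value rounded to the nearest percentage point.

+98 percentage points

θ₁ = 360° × 1.0/29.531 = 12.2°, f₁ = (1 − cos θ₁)/2 = 0.011.
θ₂ = 360° × 15.8/29.531 = 192.6°, f₂ = (1 − cos θ₂)/2 = 0.988.
Change = f₂ − f₁ = +0.977 → +98 percentage points.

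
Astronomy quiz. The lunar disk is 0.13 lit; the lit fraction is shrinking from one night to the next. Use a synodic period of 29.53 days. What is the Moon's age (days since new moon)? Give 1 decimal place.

26.1 days

cos θ = 1 − 2f = 0.740, giving a principal value of 42.3°.
Waning ⇒ past full, so θ = 360° − 42.3° = 317.7°.
At 360°/29.53 d per day, 317.7° corresponds to 26.06 days.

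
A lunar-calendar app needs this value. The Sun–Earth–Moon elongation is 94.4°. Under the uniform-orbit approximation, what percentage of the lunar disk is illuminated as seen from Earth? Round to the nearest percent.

cos 94.4° = (-0.077), so f = (1 − (-0.077))/2 = 0.538, i.e. 54%.

54%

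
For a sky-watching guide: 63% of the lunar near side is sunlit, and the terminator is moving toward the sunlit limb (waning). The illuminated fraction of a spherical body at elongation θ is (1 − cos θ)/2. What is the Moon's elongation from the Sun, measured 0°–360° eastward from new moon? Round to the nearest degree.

255°

cos θ = 1 − 2f = -0.260, giving a principal value of 105.1°.
A waning Moon lies in 180°–360°, so θ = 360° − 105.1° = 254.9°.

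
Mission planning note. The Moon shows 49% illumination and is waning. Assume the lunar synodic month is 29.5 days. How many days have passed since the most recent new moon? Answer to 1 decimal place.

22.2 days

cos θ = 1 − 2f = 0.020, giving a principal value of 88.9°.
Since the Moon is past full (waning), take the reflex angle: θ = 360° − 88.9° = 271.1°.
At 360°/29.5 d per day, 271.1° corresponds to 22.22 days.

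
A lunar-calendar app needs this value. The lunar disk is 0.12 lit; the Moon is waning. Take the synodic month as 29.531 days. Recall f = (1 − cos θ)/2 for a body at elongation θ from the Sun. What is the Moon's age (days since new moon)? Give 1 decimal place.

From f = (1 − cos θ)/2: cos θ = 1 − 2×0.12 = 0.760; arccos → 40.5°.
A waning Moon lies in 180°–360°, so θ = 360° − 40.5° = 319.5°.
That fraction of the synodic month is 319.5/360 × 29.531 d ≈ 26.21 d.

26.2 days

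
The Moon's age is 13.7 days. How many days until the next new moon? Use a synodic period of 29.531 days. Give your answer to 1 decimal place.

15.8 days

The next new moon completes the synodic month: 29.531 − 13.7 = 15.831 days.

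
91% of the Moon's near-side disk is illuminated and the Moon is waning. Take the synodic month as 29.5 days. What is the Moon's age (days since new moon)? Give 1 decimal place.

From f = (1 − cos θ)/2: cos θ = 1 − 2×0.91 = -0.820; arccos → 145.1°.
Waning ⇒ past full, so θ = 360° − 145.1° = 214.9°.
At 360°/29.5 d per day, 214.9° corresponds to 17.61 days.

17.6 days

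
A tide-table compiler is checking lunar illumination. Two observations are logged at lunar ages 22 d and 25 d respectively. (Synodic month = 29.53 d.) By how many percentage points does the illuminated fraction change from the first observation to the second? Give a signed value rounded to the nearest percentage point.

-30 percentage points

First observation: θ = 360°·22/29.53 = 268.2°, so f = 0.516.
Second observation: θ = 304.8°, f = 0.215.
Δf = 0.215 − 0.516 = -0.301, i.e. -30 pp.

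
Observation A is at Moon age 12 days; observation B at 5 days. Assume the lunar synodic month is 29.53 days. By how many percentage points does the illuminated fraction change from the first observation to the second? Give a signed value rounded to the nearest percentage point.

-66 percentage points

θ₁ = 360° × 12/29.53 = 146.3°, f₁ = (1 − cos θ₁)/2 = 0.916.
θ₂ = 360° × 5/29.53 = 61.0°, f₂ = (1 − cos θ₂)/2 = 0.257.
Change = f₂ − f₁ = -0.659 → -66 percentage points.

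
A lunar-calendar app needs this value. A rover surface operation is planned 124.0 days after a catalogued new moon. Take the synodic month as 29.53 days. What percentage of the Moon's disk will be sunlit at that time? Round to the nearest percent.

124.0 d spans 4 complete synodic months (4 × 29.53 = 118.12 d) plus 5.88 d.
The Moon has covered 5.88/29.53 of its cycle, so θ ≈ 360° × 5.88/29.53 = 71.7°.
Illuminated fraction = (1 − cos 71.7°)/2 = (1 − 0.314)/2 ≈ 0.343, so 34%.

34%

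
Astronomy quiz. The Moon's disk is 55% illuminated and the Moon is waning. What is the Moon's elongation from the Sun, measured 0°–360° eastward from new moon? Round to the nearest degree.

264°

From f = (1 − cos θ)/2: cos θ = 1 − 2×0.55 = -0.100; arccos → 95.7°.
A waning Moon lies in 180°–360°, so θ = 360° − 95.7° = 264.3°.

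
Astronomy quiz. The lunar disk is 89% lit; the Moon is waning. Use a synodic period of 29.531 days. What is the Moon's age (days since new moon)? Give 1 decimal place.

Invert f = (1 − cos θ)/2 to get cos θ = 1 − 2(0.89) = -0.780, hence θ₀ = arccos -0.780 = 141.3°.
Since the Moon is past full (waning), take the reflex angle: θ = 360° − 141.3° = 218.7°.
Age = 29.531 × 218.7°/360° ≈ 17.94 days.

17.9 days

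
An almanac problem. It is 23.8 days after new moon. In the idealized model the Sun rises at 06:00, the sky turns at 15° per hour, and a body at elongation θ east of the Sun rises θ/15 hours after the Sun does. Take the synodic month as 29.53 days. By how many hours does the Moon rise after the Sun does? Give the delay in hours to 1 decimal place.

Phase angle: θ = 360°·(23.8 d)/(29.53 d) = 290.1°.
The Moon trails the Sun by θ/15 = 290.1/15 ≈ 19.34 hours.
So the Moon rises 19.34 h after the Sun.

19.3 h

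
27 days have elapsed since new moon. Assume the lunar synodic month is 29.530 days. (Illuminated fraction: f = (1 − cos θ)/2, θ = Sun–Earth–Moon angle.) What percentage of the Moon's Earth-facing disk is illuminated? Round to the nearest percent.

7%

Elongation θ = 360° × 27/29.530 ≈ 329.2°.
With cos θ = 0.859, the lit fraction is (1 − 0.859)/2 ≈ 0.071, so 7%.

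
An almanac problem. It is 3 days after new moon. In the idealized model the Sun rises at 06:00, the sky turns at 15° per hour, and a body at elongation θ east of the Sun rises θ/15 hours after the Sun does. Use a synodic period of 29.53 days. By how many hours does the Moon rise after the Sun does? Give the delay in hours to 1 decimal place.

2.4 h

Elongation θ = 360° × 3/29.53 ≈ 36.6°.
The Moon trails the Sun by θ/15 = 36.6/15 ≈ 2.44 hours.
So the Moon rises 2.44 h after the Sun.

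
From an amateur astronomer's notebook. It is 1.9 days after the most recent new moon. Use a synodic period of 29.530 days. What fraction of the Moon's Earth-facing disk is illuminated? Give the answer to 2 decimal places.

0.04

Elongation θ = 360° × 1.9/29.530 ≈ 23.2°.
Illuminated fraction = (1 − cos 23.2°)/2 = (1 − 0.919)/2 ≈ 0.040.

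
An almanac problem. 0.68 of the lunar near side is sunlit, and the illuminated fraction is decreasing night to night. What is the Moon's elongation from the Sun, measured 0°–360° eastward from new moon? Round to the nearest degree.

249°

cos θ = 1 − 2f = -0.360, giving a principal value of 111.1°.
Waning ⇒ past full, so θ = 360° − 111.1° = 248.9°.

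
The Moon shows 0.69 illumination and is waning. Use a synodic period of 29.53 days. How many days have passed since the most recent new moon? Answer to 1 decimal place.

Invert f = (1 − cos θ)/2 to get cos θ = 1 − 2(0.69) = -0.380, hence θ₀ = arccos -0.380 = 112.3°.
Since the Moon is past full (waning), take the reflex angle: θ = 360° − 112.3° = 247.7°.
That fraction of the synodic month is 247.7/360 × 29.53 d ≈ 20.32 d.

20.3 days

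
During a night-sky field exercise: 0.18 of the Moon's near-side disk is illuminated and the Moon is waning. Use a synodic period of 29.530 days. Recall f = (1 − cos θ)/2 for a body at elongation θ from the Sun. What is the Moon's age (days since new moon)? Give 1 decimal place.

From f = (1 − cos θ)/2: cos θ = 1 − 2×0.18 = 0.640; arccos → 50.2°.
A waning Moon lies in 180°–360°, so θ = 360° − 50.2° = 309.8°.
That fraction of the synodic month is 309.8/360 × 29.530 d ≈ 25.41 d.

25.4 days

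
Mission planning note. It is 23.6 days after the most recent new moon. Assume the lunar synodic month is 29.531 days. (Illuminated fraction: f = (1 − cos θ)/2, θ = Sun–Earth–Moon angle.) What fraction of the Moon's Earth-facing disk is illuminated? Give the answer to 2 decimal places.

The Moon has covered 23.6/29.531 of its cycle, so θ ≈ 360° × 23.6/29.531 = 287.7°.
Illuminated fraction = (1 − cos 287.7°)/2 = (1 − 0.304)/2 ≈ 0.348.

0.35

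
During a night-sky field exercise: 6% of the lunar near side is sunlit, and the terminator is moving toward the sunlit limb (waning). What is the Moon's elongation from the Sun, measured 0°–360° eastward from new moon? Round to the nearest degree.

332°

cos θ = 1 − 2f = 0.880, giving a principal value of 28.4°.
Waning ⇒ past full, so θ = 360° − 28.4° = 331.6°.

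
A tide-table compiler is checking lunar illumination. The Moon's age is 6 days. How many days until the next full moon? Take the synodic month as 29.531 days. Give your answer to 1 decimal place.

8.8 days

Full moon occurs at elongation 180°, i.e. at age 29.531 × 180/360 = 14.765 d.
So 8.765 days remain (14.765 − 6).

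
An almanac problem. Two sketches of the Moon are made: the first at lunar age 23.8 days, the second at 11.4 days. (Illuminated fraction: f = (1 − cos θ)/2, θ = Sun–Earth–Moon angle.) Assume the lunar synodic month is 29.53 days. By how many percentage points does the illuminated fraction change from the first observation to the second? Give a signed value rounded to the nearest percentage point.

First observation: θ = 360°·23.8/29.53 = 290.1°, so f = 0.328.
Second observation: θ = 139.0°, f = 0.877.
Δf = 0.877 − 0.328 = +0.549, i.e. +55 pp.

+55 percentage points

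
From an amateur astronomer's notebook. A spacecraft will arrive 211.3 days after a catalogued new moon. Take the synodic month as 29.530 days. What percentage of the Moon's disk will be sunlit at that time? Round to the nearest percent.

22%

211.3 d spans 7 complete synodic months (7 × 29.530 = 206.71 d) plus 4.59 d.
Elongation θ = 360° × 4.59/29.530 ≈ 56.0°.
Illuminated fraction = (1 − cos 56.0°)/2 = (1 − 0.560)/2 ≈ 0.220, so 22%.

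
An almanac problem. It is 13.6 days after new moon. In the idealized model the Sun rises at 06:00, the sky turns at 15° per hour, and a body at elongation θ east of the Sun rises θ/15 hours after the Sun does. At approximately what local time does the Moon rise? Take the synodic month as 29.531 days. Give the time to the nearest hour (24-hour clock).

Elongation θ = 360° × 13.6/29.531 ≈ 165.8°.
At 15° of sky rotation per hour, 165.8° corresponds to a 11.05 h lag.
06:00 + 11.05 h ≈ 17:03 → 17:00 to the nearest hour.

17:00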